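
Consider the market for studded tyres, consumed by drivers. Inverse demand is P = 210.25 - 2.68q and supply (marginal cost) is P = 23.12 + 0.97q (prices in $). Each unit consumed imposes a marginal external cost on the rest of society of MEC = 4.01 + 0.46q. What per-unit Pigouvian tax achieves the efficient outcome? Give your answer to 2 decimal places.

tax = $24.51 per unit

Social marginal benefit = demand − MEC = 206.24 - 3.14q.
Set SMB = MC: 206.24 - 3.14q = 23.12 + 0.97q → q* = 44.5547.
The Pigouvian tax equals MEC at q*: 4.01 + 0.46×44.5547 = 24.5052.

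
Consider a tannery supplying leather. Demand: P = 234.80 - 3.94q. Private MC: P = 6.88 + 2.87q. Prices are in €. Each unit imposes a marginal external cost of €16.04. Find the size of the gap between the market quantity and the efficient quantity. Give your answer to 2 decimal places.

2.36 units

Market equilibrium (private): 6.88 + 2.87q = 234.80 - 3.94q → q_m = 33.4684.
Social marginal cost = private MC + MEC = 22.92 + 2.87q.
Set SMC = demand: 22.92 + 2.87q = 234.80 - 3.94q → q* = 31.1131.
Gap = |33.4684 − 31.1131| = 2.3553.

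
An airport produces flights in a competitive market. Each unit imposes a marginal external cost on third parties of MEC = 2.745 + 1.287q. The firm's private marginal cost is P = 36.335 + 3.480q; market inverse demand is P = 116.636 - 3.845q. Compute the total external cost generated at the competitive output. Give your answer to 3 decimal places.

107.427

Market equilibrium (private): 36.335 + 3.480q = 116.636 - 3.845q → q_m = 10.9626.
Total external cost = ∫₀^{q_m} (2.745 + 1.287q) dq = 2.745×10.9626 + ½×1.287×10.9626² = 107.4273.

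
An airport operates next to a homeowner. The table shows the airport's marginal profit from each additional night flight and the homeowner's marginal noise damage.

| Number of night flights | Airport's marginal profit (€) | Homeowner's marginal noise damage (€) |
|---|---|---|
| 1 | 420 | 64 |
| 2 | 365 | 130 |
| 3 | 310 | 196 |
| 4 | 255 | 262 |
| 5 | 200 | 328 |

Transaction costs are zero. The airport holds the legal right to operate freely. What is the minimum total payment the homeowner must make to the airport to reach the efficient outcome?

Left alone the airport would choose level 5 (marginal profit stays positive).
Efficient level: k* = 3 (marginal profit ≥ marginal noise damage through 3).
The homeowner must at least cover the airport's forgone profit from cutting 5→3: 255 + 200 = 455.

€455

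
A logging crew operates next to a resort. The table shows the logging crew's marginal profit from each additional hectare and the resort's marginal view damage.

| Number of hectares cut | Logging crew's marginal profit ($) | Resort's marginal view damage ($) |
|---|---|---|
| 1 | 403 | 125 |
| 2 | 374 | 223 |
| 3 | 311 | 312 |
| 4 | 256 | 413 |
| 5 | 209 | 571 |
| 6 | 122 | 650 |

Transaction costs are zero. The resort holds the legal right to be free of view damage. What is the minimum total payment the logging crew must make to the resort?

Efficient level: marginal profit ≥ marginal view damage through level 2, so k* = 2.
With the resort holding the right, the logging crew must at least compensate total damage at k*: 125 + 223 = 348.

$348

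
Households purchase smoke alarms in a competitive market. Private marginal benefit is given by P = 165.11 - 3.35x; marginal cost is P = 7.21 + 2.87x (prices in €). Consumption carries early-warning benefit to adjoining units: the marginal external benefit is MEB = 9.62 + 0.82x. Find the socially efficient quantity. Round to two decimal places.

x* = 31.02

Social marginal benefit = demand + MEB = 174.73 - 2.53x.
Set SMB = MC: 174.73 - 2.53x = 7.21 + 2.87x → x* = 31.0222.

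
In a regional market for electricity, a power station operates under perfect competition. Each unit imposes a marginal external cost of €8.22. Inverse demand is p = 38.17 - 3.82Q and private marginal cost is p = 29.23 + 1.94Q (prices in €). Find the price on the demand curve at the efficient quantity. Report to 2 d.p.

P = €37.69

Social marginal cost = private MC + MEC = 37.45 + 1.94Q.
Set SMC = demand: 37.45 + 1.94Q = 38.17 - 3.82Q → Q* = 0.1250.
Consumer price on the demand curve at Q*: 38.17 − 3.82×0.1250 = 37.6925.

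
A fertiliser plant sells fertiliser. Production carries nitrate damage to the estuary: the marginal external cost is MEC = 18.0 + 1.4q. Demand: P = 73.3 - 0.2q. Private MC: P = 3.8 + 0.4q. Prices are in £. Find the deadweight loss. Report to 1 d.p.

Market equilibrium (private): 3.8 + 0.4q = 73.3 - 0.2q → q_m = 115.8333.
Social marginal cost = private MC + MEC = 21.8 + 1.8q.
Set SMC = demand: 21.8 + 1.8q = 73.3 - 0.2q → q* = 25.7500.
The loss is the area between SMC and demand from q* to q_m; with linear curves that's a triangle of height MEC(q_m).
DWL = ½ × 90.0833 × 180.1667 = 8115.0054.

DWL = £8115.0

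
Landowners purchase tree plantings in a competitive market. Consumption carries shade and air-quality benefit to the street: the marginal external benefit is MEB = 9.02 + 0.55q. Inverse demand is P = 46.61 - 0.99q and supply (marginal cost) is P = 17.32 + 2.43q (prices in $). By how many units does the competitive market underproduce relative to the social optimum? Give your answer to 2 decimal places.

Market equilibrium (private): 17.32 + 2.43q = 46.61 - 0.99q → q_m = 8.5643.
Social marginal benefit = demand + MEB = 55.63 - 0.44q.
Set SMB = MC: 55.63 - 0.44q = 17.32 + 2.43q → q* = 13.3484.
Gap = |8.5643 − 13.3484| = 4.7841.

4.78 units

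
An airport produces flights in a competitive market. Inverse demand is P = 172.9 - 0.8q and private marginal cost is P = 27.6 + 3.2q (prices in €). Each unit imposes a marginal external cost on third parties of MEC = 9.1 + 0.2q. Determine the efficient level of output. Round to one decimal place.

Social marginal cost = private MC + MEC = 36.7 + 3.4q.
Set SMC = demand: 36.7 + 3.4q = 172.9 - 0.8q → q* = 32.4286.

q* = 32.4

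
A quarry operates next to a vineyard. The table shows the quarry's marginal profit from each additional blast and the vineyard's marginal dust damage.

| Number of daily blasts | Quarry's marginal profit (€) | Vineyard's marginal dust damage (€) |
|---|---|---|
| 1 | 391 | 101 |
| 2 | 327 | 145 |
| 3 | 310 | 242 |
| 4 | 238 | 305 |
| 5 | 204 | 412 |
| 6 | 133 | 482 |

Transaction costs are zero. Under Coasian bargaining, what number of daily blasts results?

Bargaining reaches the level where marginal profit last exceeds marginal dust damage.
That holds through level 3 (310 ≥ 242) but not at 4 (238 < 305).

3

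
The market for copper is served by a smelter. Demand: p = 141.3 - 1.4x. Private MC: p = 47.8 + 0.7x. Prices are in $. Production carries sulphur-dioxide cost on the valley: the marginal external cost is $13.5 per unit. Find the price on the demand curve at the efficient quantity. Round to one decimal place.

P = $88.0

Social marginal cost = private MC + MEC = 61.3 + 0.7x.
Set SMC = demand: 61.3 + 0.7x = 141.3 - 1.4x → x* = 38.0952.
Consumer price on the demand curve at x*: 141.3 − 1.4×38.0952 = 87.9667.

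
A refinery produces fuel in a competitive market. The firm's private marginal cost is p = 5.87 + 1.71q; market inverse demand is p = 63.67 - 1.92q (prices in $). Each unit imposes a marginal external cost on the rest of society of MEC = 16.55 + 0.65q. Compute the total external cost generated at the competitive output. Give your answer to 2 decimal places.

$345.92

Market equilibrium (private): 5.87 + 1.71q = 63.67 - 1.92q → q_m = 15.9229.
Total external cost = ∫₀^{q_m} (16.55 + 0.65q) dq = 16.55×15.9229 + ½×0.65×15.9229² = 345.9241.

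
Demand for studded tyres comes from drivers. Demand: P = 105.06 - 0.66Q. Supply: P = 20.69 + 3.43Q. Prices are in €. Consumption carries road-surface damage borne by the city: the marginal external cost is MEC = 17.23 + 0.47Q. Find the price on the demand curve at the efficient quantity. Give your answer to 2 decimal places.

P = €95.34

Social marginal benefit = demand − MEC = 87.83 - 1.13Q.
Set SMB = MC: 87.83 - 1.13Q = 20.69 + 3.43Q → Q* = 14.7237.
Consumer price on the demand curve at Q*: 105.06 − 0.66×14.7237 = 95.3424.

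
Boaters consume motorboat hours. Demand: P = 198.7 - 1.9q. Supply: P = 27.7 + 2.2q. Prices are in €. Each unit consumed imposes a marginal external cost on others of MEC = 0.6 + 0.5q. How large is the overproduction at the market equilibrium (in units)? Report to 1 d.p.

4.7 units

Market equilibrium (private): 27.7 + 2.2q = 198.7 - 1.9q → q_m = 41.7073.
Social marginal benefit = demand − MEC = 198.1 - 2.4q.
Set SMB = MC: 198.1 - 2.4q = 27.7 + 2.2q → q* = 37.0435.
Gap = |41.7073 − 37.0435| = 4.6638.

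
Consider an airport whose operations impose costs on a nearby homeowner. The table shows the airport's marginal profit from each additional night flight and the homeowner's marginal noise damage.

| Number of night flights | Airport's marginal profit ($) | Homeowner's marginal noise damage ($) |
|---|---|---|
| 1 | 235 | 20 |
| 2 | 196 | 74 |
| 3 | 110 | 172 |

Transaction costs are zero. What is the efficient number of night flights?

Bargaining reaches the level where marginal profit last exceeds marginal noise damage.
That holds through level 2 (196 ≥ 74) but not at 3 (110 < 172).

2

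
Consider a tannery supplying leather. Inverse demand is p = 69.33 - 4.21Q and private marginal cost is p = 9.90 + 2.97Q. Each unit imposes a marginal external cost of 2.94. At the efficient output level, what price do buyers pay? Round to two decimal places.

P = 36.21

Social marginal cost = private MC + MEC = 12.84 + 2.97Q.
Set SMC = demand: 12.84 + 2.97Q = 69.33 - 4.21Q → Q* = 7.8677.
Consumer price on the demand curve at Q*: 69.33 − 4.21×7.8677 = 36.2070.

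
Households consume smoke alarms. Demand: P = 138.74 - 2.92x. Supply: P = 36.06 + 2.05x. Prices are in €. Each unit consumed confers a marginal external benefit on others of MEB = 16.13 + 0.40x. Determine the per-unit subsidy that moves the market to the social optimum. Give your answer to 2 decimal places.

subsidy = €26.53 per unit

Social marginal benefit = demand + MEB = 154.87 - 2.52x.
Set SMB = MC: 154.87 - 2.52x = 36.06 + 2.05x → x* = 25.9978.
The Pigouvian subsidy equals MEB at x*: 16.13 + 0.40×25.9978 = 26.5291.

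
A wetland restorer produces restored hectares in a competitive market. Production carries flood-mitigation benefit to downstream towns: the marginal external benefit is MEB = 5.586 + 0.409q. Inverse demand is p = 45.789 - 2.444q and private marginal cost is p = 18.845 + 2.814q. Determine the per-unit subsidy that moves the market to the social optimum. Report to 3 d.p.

subsidy = 8.330 per unit

Social marginal cost = private MC − MEB = 13.259 + 2.405q.
Set SMC = demand: 13.259 + 2.405q = 45.789 - 2.444q → q* = 6.7086.
The Pigouvian subsidy equals MEB at q*: 5.586 + 0.409×6.7086 = 8.3298.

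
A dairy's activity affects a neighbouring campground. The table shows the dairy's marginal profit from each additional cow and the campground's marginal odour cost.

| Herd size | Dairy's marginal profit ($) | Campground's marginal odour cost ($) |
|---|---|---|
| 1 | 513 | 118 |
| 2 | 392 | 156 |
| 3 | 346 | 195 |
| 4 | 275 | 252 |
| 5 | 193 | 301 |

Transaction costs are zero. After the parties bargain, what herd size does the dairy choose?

4

Bargaining reaches the level where marginal profit last exceeds marginal odour cost.
That holds through level 4 (275 ≥ 252) but not at 5 (193 < 301).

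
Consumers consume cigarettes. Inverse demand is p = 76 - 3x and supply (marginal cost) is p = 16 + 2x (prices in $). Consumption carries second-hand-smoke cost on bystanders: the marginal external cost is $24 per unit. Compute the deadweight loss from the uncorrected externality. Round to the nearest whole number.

DWL = $58

Market equilibrium (private): 16 + 2x = 76 - 3x → x_m = 12.0000.
Social marginal benefit = demand − MEC = 52 - 3x.
Set SMB = MC: 52 - 3x = 16 + 2x → x* = 7.2000.
The welfare-loss triangle has base |x_m − x*| and height MEC(x_m) (the vertical gap between SMB and MC is zero at x* and MEC at x_m).
DWL = ½ × 4.8000 × 24.0000 = 57.6000.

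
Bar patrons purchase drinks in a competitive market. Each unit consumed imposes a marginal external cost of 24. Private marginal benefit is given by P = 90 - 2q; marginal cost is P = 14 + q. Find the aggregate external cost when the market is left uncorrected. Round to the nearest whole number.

608

Market equilibrium (private): 14 + q = 90 - 2q → q_m = 25.3333.
Total external cost = MEC × q_m = 24 × 25.3333 = 607.9992.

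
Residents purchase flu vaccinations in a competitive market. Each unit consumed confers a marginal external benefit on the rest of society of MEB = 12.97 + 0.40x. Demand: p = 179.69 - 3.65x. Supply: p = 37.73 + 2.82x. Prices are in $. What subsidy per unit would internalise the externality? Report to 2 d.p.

Social marginal benefit = demand + MEB = 192.66 - 3.25x.
Set SMB = MC: 192.66 - 3.25x = 37.73 + 2.82x → x* = 25.5239.
The Pigouvian subsidy equals MEB at x*: 12.97 + 0.40×25.5239 = 23.1796.

subsidy = $23.18 per unit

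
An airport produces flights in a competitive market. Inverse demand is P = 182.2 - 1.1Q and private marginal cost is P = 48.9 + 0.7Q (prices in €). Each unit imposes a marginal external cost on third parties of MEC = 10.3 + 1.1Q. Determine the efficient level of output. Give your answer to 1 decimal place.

Social marginal cost = private MC + MEC = 59.2 + 1.8Q.
Set SMC = demand: 59.2 + 1.8Q = 182.2 - 1.1Q → Q* = 42.4138.

Q* = 42.4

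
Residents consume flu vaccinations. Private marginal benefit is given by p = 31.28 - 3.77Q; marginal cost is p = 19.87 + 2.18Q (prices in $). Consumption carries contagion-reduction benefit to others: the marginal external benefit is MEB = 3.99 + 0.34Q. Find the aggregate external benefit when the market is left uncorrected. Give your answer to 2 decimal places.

$8.28

Market equilibrium (private): 19.87 + 2.18Q = 31.28 - 3.77Q → Q_m = 1.9176.
Total external benefit = ∫₀^{Q_m} (3.99 + 0.34Q) dQ = 3.99×1.9176 + ½×0.34×1.9176² = 8.2763.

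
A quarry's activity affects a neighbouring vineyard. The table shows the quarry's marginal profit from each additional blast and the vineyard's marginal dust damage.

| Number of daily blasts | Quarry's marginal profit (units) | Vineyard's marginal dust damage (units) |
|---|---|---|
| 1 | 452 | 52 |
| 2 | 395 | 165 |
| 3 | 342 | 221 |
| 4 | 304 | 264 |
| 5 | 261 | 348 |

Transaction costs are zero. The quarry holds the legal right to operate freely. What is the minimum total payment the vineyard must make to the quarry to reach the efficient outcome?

Left alone the quarry would choose level 5 (marginal profit stays positive).
Efficient level: k* = 4 (marginal profit ≥ marginal dust damage through 4).
The vineyard must at least cover the quarry's forgone profit from cutting 5→4: 261 = 261.

261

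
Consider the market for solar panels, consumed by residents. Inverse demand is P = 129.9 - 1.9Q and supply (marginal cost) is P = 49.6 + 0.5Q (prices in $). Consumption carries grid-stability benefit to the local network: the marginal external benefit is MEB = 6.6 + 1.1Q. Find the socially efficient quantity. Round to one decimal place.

Q* = 66.8

Social marginal benefit = demand + MEB = 136.5 - 0.8Q.
Set SMB = MC: 136.5 - 0.8Q = 49.6 + 0.5Q → Q* = 66.8462.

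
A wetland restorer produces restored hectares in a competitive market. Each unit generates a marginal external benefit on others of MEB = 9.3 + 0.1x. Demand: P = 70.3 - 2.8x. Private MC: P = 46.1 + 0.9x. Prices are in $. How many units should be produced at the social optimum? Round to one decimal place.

Social marginal cost = private MC − MEB = 36.8 + 0.8x.
Set SMC = demand: 36.8 + 0.8x = 70.3 - 2.8x → x* = 9.3056.

x* = 9.3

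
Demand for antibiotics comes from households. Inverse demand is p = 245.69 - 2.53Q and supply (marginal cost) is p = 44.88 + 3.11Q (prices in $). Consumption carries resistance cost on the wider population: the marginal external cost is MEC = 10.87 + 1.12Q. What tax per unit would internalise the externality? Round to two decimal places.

Social marginal benefit = demand − MEC = 234.82 - 3.65Q.
Set SMB = MC: 234.82 - 3.65Q = 44.88 + 3.11Q → Q* = 28.0976.
The Pigouvian tax equals MEC at Q*: 10.87 + 1.12×28.0976 = 42.3393.

tax = $42.34 per unit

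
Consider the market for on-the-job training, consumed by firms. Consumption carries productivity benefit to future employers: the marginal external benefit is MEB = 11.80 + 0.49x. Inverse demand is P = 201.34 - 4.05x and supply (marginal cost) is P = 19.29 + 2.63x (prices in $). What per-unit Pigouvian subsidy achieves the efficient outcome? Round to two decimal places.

subsidy = $27.15 per unit

Social marginal benefit = demand + MEB = 213.14 - 3.56x.
Set SMB = MC: 213.14 - 3.56x = 19.29 + 2.63x → x* = 31.3166.
The Pigouvian subsidy equals MEB at x*: 11.80 + 0.49×31.3166 = 27.1451.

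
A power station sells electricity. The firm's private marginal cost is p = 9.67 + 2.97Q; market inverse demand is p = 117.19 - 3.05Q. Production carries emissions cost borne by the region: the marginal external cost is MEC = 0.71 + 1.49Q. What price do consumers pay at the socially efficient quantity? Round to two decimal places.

Social marginal cost = private MC + MEC = 10.38 + 4.46Q.
Set SMC = demand: 10.38 + 4.46Q = 117.19 - 3.05Q → Q* = 14.2224.
Consumer price on the demand curve at Q*: 117.19 − 3.05×14.2224 = 73.8117.

P = 73.81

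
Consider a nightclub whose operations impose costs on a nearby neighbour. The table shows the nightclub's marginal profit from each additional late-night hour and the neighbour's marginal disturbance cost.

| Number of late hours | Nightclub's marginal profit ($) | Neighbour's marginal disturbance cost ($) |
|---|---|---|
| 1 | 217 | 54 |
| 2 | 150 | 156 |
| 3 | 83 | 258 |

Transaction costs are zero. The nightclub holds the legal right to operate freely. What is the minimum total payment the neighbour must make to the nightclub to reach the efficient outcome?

Left alone the nightclub would choose level 3 (marginal profit stays positive).
Efficient level: k* = 1 (marginal profit ≥ marginal disturbance cost through 1).
The neighbour must at least cover the nightclub's forgone profit from cutting 3→1: 150 + 83 = 233.

$233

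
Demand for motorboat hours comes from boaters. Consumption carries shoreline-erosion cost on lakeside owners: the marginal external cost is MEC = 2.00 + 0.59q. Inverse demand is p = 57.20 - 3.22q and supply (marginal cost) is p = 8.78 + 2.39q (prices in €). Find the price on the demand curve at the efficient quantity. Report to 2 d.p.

Social marginal benefit = demand − MEC = 55.20 - 3.81q.
Set SMB = MC: 55.20 - 3.81q = 8.78 + 2.39q → q* = 7.4871.
Consumer price on the demand curve at q*: 57.20 − 3.22×7.4871 = 33.0915.

P = €33.09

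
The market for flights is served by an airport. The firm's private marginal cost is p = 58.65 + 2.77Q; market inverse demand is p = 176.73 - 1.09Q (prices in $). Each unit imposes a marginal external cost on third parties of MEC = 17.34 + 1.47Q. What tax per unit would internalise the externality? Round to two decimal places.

tax = $45.12 per unit

Social marginal cost = private MC + MEC = 75.99 + 4.24Q.
Set SMC = demand: 75.99 + 4.24Q = 176.73 - 1.09Q → Q* = 18.9006.
The Pigouvian tax equals MEC at Q*: 17.34 + 1.47×18.9006 = 45.1239.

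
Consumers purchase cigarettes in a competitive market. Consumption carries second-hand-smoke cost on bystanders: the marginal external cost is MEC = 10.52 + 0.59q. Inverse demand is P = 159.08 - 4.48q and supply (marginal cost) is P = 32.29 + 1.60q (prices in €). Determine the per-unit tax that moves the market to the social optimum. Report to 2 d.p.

Social marginal benefit = demand − MEC = 148.56 - 5.07q.
Set SMB = MC: 148.56 - 5.07q = 32.29 + 1.60q → q* = 17.4318.
The Pigouvian tax equals MEC at q*: 10.52 + 0.59×17.4318 = 20.8048.

tax = €20.80 per unit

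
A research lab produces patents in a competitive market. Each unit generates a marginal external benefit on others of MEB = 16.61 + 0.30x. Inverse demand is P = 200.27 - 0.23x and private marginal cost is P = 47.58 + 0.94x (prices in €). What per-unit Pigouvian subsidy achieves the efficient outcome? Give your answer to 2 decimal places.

Social marginal cost = private MC − MEB = 30.97 + 0.64x.
Set SMC = demand: 30.97 + 0.64x = 200.27 - 0.23x → x* = 194.5977.
The Pigouvian subsidy equals MEB at x*: 16.61 + 0.30×194.5977 = 74.9893.

subsidy = €74.99 per unit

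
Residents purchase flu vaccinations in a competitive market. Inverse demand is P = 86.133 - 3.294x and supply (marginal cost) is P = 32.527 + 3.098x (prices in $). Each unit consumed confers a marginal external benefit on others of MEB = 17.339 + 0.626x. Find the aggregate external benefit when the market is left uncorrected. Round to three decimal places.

$167.426

Market equilibrium (private): 32.527 + 3.098x = 86.133 - 3.294x → x_m = 8.3864.
Total external benefit = ∫₀^{x_m} (17.339 + 0.626x) dx = 17.339×8.3864 + ½×0.626×8.3864² = 167.4256.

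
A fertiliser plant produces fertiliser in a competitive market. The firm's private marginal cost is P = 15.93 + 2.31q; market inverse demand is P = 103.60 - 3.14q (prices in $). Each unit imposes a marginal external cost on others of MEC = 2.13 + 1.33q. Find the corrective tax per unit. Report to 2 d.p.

Social marginal cost = private MC + MEC = 18.06 + 3.64q.
Set SMC = demand: 18.06 + 3.64q = 103.60 - 3.14q → q* = 12.6165.
The Pigouvian tax equals MEC at q*: 2.13 + 1.33×12.6165 = 18.9099.

tax = $18.91 per unit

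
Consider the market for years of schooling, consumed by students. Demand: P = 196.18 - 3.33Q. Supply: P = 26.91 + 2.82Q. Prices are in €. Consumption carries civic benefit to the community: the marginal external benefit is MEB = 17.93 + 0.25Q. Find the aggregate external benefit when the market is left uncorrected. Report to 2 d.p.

Market equilibrium (private): 26.91 + 2.82Q = 196.18 - 3.33Q → Q_m = 27.5236.
Total external benefit = ∫₀^{Q_m} (17.93 + 0.25Q) dQ = 17.93×27.5236 + ½×0.25×27.5236² = 588.1917.

€588.19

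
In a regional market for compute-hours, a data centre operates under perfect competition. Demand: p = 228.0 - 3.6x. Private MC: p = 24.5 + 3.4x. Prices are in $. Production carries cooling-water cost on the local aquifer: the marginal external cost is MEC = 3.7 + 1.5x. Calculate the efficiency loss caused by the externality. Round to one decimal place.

DWL = $131.6

Market equilibrium (private): 24.5 + 3.4x = 228.0 - 3.6x → x_m = 29.0714.
Social marginal cost = private MC + MEC = 28.2 + 4.9x.
Set SMC = demand: 28.2 + 4.9x = 228.0 - 3.6x → x* = 23.5059.
The loss is the area between SMC and demand from x* to x_m; with linear curves that's a triangle of height MEC(x_m).
DWL = ½ × 5.5655 × 47.3071 = 131.6438.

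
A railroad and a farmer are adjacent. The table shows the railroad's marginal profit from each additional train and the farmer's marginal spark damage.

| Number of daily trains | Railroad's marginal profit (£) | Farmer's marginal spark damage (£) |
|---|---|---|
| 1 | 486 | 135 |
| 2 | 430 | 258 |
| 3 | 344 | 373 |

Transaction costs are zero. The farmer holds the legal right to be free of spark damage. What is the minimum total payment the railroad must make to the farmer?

Efficient level: marginal profit ≥ marginal spark damage through level 2, so k* = 2.
With the farmer holding the right, the railroad must at least compensate total damage at k*: 135 + 258 = 393.

£393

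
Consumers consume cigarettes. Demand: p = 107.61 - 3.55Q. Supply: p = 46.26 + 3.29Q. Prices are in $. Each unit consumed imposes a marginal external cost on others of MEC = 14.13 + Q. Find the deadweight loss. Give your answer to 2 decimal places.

Market equilibrium (private): 46.26 + 3.29Q = 107.61 - 3.55Q → Q_m = 8.9693.
Social marginal benefit = demand − MEC = 93.48 - 4.55Q.
Set SMB = MC: 93.48 - 4.55Q = 46.26 + 3.29Q → Q* = 6.0230.
Height of the DWL triangle at Q_m is MC(Q_m) − SMB(Q_m) = MEC(Q_m) = 23.0993.
DWL = ½ × 2.9463 × 23.0993 = 34.0287.

DWL = $34.03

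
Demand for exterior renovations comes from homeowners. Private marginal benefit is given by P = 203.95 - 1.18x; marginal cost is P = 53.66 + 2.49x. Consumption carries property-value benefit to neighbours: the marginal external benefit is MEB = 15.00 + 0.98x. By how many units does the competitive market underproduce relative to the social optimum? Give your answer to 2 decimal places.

Market equilibrium (private): 53.66 + 2.49x = 203.95 - 1.18x → x_m = 40.9510.
Social marginal benefit = demand + MEB = 218.95 - 0.20x.
Set SMB = MC: 218.95 - 0.20x = 53.66 + 2.49x → x* = 61.4461.
Gap = |40.9510 − 61.4461| = 20.4951.

20.50 units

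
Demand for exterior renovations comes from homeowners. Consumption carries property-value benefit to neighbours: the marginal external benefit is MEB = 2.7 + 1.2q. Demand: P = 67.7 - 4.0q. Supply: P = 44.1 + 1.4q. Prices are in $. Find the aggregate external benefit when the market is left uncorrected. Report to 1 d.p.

$23.3

Market equilibrium (private): 44.1 + 1.4q = 67.7 - 4.0q → q_m = 4.3704.
Total external benefit = ∫₀^{q_m} (2.7 + 1.2q) dq = 2.7×4.3704 + ½×1.2×4.3704² = 23.2603.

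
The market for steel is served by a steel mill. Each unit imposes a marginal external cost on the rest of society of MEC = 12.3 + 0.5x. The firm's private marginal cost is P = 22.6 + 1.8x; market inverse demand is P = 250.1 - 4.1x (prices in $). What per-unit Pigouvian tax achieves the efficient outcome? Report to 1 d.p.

tax = $29.1 per unit

Social marginal cost = private MC + MEC = 34.9 + 2.3x.
Set SMC = demand: 34.9 + 2.3x = 250.1 - 4.1x → x* = 33.6250.
The Pigouvian tax equals MEC at x*: 12.3 + 0.5×33.6250 = 29.1125.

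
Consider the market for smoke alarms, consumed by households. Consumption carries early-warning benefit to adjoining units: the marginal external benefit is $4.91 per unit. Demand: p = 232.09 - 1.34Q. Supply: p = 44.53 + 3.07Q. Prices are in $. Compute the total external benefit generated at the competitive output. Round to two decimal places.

Market equilibrium (private): 44.53 + 3.07Q = 232.09 - 1.34Q → Q_m = 42.5306.
Total external benefit = MEB × Q_m = 4.91 × 42.5306 = 208.8252.

$208.83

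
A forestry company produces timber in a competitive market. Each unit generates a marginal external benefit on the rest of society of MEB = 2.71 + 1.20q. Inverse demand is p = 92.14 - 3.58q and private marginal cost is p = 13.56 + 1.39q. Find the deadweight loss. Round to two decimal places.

DWL = 62.35

Market equilibrium (private): 13.56 + 1.39q = 92.14 - 3.58q → q_m = 15.8109.
Social marginal cost = private MC − MEB = 10.85 + 0.19q.
Set SMC = demand: 10.85 + 0.19q = 92.14 - 3.58q → q* = 21.5623.
Between q* and q_m the wedge demand − SMC runs linearly from 0 to MEB(q_m), so the loss is a triangle.
DWL = ½ × 5.7514 × 21.6830 = 62.3538.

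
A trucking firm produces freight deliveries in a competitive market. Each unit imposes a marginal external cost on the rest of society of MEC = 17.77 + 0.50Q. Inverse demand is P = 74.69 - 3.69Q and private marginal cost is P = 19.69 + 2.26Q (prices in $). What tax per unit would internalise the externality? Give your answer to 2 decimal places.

tax = $20.66 per unit

Social marginal cost = private MC + MEC = 37.46 + 2.76Q.
Set SMC = demand: 37.46 + 2.76Q = 74.69 - 3.69Q → Q* = 5.7721.
The Pigouvian tax equals MEC at Q*: 17.77 + 0.50×5.7721 = 20.6561.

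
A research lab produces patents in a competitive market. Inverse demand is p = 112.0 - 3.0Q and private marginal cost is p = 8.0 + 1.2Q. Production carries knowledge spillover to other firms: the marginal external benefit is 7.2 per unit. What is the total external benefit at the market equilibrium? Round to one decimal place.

178.3

Market equilibrium (private): 8.0 + 1.2Q = 112.0 - 3.0Q → Q_m = 24.7619.
Total external benefit = MEB × Q_m = 7.2 × 24.7619 = 178.2857.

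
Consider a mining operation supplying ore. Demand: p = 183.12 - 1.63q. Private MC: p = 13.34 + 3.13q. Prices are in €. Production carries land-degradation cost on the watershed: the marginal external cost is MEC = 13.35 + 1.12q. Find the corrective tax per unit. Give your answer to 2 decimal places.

Social marginal cost = private MC + MEC = 26.69 + 4.25q.
Set SMC = demand: 26.69 + 4.25q = 183.12 - 1.63q → q* = 26.6037.
The Pigouvian tax equals MEC at q*: 13.35 + 1.12×26.6037 = 43.1461.

tax = €43.15 per unit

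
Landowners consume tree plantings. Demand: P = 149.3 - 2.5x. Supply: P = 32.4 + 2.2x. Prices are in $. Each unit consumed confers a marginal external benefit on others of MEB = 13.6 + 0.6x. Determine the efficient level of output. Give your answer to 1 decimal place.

Social marginal benefit = demand + MEB = 162.9 - 1.9x.
Set SMB = MC: 162.9 - 1.9x = 32.4 + 2.2x → x* = 31.8293.

x* = 31.8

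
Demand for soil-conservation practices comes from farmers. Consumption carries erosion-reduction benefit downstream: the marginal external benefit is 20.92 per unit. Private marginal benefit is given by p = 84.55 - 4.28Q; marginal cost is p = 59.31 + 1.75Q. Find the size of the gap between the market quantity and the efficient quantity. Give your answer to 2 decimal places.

Market equilibrium (private): 59.31 + 1.75Q = 84.55 - 4.28Q → Q_m = 4.1857.
Social marginal benefit = demand + MEB = 105.47 - 4.28Q.
Set SMB = MC: 105.47 - 4.28Q = 59.31 + 1.75Q → Q* = 7.6551.
Gap = |4.1857 − 7.6551| = 3.4694.

3.47 units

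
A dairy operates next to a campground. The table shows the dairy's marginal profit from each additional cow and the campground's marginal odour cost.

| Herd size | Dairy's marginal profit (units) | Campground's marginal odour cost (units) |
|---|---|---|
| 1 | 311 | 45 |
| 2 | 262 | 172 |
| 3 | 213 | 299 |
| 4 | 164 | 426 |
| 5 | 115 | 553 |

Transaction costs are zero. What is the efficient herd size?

Bargaining reaches the level where marginal profit last exceeds marginal odour cost.
That holds through level 2 (262 ≥ 172) but not at 3 (213 < 299).

2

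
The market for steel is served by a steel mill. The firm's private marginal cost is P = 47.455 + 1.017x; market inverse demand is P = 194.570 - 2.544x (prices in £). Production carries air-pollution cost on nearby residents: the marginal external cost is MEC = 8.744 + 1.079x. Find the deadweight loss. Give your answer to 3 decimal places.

DWL = £306.366

Market equilibrium (private): 47.455 + 1.017x = 194.570 - 2.544x → x_m = 41.3128.
Social marginal cost = private MC + MEC = 56.199 + 2.096x.
Set SMC = demand: 56.199 + 2.096x = 194.570 - 2.544x → x* = 29.8213.
The welfare-loss triangle has base |x_m − x*| and height MEC(x_m) (the vertical gap between SMC and demand is zero at x* and MEC at x_m).
DWL = ½ × 11.4915 × 53.3205 = 306.3663.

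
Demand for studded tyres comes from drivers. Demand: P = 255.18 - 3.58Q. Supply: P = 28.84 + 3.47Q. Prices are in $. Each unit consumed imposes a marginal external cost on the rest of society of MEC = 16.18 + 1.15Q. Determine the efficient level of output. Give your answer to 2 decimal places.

Social marginal benefit = demand − MEC = 239.00 - 4.73Q.
Set SMB = MC: 239.00 - 4.73Q = 28.84 + 3.47Q → Q* = 25.6293.

Q* = 25.63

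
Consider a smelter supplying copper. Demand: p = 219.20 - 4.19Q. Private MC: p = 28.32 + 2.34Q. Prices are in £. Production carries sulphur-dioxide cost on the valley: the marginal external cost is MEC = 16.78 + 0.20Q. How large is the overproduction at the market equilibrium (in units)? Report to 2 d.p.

3.36 units

Market equilibrium (private): 28.32 + 2.34Q = 219.20 - 4.19Q → Q_m = 29.2312.
Social marginal cost = private MC + MEC = 45.10 + 2.54Q.
Set SMC = demand: 45.10 + 2.54Q = 219.20 - 4.19Q → Q* = 25.8692.
Gap = |29.2312 − 25.8692| = 3.3620.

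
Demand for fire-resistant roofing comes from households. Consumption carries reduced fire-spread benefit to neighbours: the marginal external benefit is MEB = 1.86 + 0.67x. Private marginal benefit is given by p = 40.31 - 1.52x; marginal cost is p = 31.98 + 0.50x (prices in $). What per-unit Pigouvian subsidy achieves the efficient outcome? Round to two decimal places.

Social marginal benefit = demand + MEB = 42.17 - 0.85x.
Set SMB = MC: 42.17 - 0.85x = 31.98 + 0.50x → x* = 7.5481.
The Pigouvian subsidy equals MEB at x*: 1.86 + 0.67×7.5481 = 6.9172.

subsidy = $6.92 per unit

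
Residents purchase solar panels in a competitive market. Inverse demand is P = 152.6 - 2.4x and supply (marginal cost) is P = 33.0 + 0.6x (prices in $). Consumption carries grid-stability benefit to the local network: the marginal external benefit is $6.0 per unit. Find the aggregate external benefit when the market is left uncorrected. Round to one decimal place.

Market equilibrium (private): 33.0 + 0.6x = 152.6 - 2.4x → x_m = 39.8667.
Total external benefit = MEB × x_m = 6.0 × 39.8667 = 239.2002.

$239.2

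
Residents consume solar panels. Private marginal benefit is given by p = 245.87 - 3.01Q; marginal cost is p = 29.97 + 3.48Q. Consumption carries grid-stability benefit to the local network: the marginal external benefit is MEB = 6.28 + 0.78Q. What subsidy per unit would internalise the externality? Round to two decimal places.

Social marginal benefit = demand + MEB = 252.15 - 2.23Q.
Set SMB = MC: 252.15 - 2.23Q = 29.97 + 3.48Q → Q* = 38.9107.
The Pigouvian subsidy equals MEB at Q*: 6.28 + 0.78×38.9107 = 36.6303.

subsidy = 36.63 per unit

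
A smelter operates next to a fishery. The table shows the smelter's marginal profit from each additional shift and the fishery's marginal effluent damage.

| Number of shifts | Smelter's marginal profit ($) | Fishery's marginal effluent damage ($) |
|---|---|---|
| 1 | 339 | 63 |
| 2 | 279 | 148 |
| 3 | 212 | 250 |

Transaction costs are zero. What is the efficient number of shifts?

Bargaining reaches the level where marginal profit last exceeds marginal effluent damage.
That holds through level 2 (279 ≥ 148) but not at 3 (212 < 250).

2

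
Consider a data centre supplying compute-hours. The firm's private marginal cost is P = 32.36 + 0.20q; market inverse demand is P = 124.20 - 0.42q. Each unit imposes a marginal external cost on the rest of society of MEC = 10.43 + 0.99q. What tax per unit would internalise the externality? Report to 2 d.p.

tax = 60.49 per unit

Social marginal cost = private MC + MEC = 42.79 + 1.19q.
Set SMC = demand: 42.79 + 1.19q = 124.20 - 0.42q → q* = 50.5652.
The Pigouvian tax equals MEC at q*: 10.43 + 0.99×50.5652 = 60.4895.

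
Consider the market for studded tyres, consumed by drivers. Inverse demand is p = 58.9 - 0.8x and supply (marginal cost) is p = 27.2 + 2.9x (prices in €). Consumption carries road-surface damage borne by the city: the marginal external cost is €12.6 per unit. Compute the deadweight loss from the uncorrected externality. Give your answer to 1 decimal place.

DWL = €21.5

Market equilibrium (private): 27.2 + 2.9x = 58.9 - 0.8x → x_m = 8.5676.
Social marginal benefit = demand − MEC = 46.3 - 0.8x.
Set SMB = MC: 46.3 - 0.8x = 27.2 + 2.9x → x* = 5.1622.
The loss is the area between SMB and MC from x* to x_m; with linear curves that's a triangle of height MEC(x_m).
DWL = ½ × 3.4054 × 12.6000 = 21.4540.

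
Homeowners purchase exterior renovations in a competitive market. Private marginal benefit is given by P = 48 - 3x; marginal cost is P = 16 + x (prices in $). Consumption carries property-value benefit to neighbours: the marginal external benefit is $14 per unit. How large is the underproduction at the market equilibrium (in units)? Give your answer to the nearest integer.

4 units

Market equilibrium (private): 16 + x = 48 - 3x → x_m = 8.0000.
Social marginal benefit = demand + MEB = 62 - 3x.
Set SMB = MC: 62 - 3x = 16 + x → x* = 11.5000.
Gap = |8.0000 − 11.5000| = 3.5000.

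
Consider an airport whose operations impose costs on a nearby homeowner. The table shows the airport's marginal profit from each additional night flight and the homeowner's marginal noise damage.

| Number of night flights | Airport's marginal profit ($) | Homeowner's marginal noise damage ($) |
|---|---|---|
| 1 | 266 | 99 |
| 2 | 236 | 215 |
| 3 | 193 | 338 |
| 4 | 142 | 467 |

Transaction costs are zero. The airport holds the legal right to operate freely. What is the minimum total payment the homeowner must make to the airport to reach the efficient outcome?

$335

Left alone the airport would choose level 4 (marginal profit stays positive).
Efficient level: k* = 2 (marginal profit ≥ marginal noise damage through 2).
The homeowner must at least cover the airport's forgone profit from cutting 4→2: 193 + 142 = 335.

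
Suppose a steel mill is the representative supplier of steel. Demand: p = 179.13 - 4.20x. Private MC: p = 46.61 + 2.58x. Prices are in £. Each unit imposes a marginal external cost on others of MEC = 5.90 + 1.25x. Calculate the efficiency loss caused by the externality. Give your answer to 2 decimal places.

Market equilibrium (private): 46.61 + 2.58x = 179.13 - 4.20x → x_m = 19.5457.
Social marginal cost = private MC + MEC = 52.51 + 3.83x.
Set SMC = demand: 52.51 + 3.83x = 179.13 - 4.20x → x* = 15.7684.
Height of the DWL triangle at x_m is SMC(x_m) − demand(x_m) = MEC(x_m) = 30.3322.
DWL = ½ × 3.7773 × 30.3322 = 57.2869.

DWL = £57.29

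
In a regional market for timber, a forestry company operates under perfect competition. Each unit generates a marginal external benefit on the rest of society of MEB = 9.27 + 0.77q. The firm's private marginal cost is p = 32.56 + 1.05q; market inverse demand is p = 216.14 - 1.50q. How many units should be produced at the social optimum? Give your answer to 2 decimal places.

Social marginal cost = private MC − MEB = 23.29 + 0.28q.
Set SMC = demand: 23.29 + 0.28q = 216.14 - 1.50q → q* = 108.3427.

q* = 108.34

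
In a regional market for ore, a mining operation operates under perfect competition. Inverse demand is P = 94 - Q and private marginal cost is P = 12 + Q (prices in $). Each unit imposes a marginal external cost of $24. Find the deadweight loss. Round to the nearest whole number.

Market equilibrium (private): 12 + Q = 94 - Q → Q_m = 41.0000.
Social marginal cost = private MC + MEC = 36 + Q.
Set SMC = demand: 36 + Q = 94 - Q → Q* = 29.0000.
The welfare-loss triangle has base |Q_m − Q*| and height MEC(Q_m) (the vertical gap between SMC and demand is zero at Q* and MEC at Q_m).
DWL = ½ × 12.0000 × 24.0000 = 144.0000.

DWL = $144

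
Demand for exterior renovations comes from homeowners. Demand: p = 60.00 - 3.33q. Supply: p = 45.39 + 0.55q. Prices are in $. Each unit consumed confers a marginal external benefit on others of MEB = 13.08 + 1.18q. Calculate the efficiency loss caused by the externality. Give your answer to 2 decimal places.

Market equilibrium (private): 45.39 + 0.55q = 60.00 - 3.33q → q_m = 3.7655.
Social marginal benefit = demand + MEB = 73.08 - 2.15q.
Set SMB = MC: 73.08 - 2.15q = 45.39 + 0.55q → q* = 10.2556.
Height of the DWL triangle at q_m is SMB(q_m) − MC(q_m) = MEB(q_m) = 17.5232.
DWL = ½ × 6.4901 × 17.5232 = 56.8637.

DWL = $56.86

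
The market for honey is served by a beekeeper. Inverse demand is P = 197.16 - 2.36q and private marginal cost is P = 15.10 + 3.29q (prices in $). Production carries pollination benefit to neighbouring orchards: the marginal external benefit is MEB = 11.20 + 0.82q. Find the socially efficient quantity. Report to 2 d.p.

q* = 40.01

Social marginal cost = private MC − MEB = 3.90 + 2.47q.
Set SMC = demand: 3.90 + 2.47q = 197.16 - 2.36q → q* = 40.0124.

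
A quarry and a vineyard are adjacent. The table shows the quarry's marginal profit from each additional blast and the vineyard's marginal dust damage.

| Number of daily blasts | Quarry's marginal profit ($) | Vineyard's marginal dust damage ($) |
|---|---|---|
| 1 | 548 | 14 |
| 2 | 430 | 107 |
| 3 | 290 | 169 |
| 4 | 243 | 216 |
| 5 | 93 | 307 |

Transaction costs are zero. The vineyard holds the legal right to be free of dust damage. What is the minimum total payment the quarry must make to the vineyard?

$506

Efficient level: marginal profit ≥ marginal dust damage through level 4, so k* = 4.
With the vineyard holding the right, the quarry must at least compensate total damage at k*: 14 + 107 + 169 + 216 = 506.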